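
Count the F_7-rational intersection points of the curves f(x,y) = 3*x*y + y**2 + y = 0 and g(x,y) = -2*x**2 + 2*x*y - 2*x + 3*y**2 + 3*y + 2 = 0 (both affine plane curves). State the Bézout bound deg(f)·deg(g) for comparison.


Common zeros: ∅; count = 0; Bézout bound = 4.

deg(f) = 2, deg(g) = 2, so Bézout bound = 4.
Scan x ∈ F_7. For each x, list the y ∈ F_7 with f(x, y) ≡ 0 and those with g(x, y) ≡ 0 (mod 7); the common zeros in that column are the intersection.
  x = 0: f ≡ 0 at y ∈ {0, 6}; g ≡ 0 at y ∈ ∅; common: ∅.
  x = 1: f ≡ 0 at y ∈ {0, 3}; g ≡ 0 at y ∈ {5}; common: ∅.
  x = 2: f ≡ 0 at y ∈ {0}; g ≡ 0 at y ∈ {1, 6}; common: ∅.
  x = 3: f ≡ 0 at y ∈ {0, 4}; g ≡ 0 at y ∈ {5, 6}; common: ∅.
  x = 4: f ≡ 0 at y ∈ {0, 1}; g ≡ 0 at y ∈ ∅; common: ∅.
  x = 5: f ≡ 0 at y ∈ {0, 5}; g ≡ 0 at y ∈ {1, 4}; common: ∅.
  x = 6: f ≡ 0 at y ∈ {0, 2}; g ≡ 0 at y ∈ ∅; common: ∅.
Collecting: common zeros = ∅, so the count is 0.
Comparison with the Bézout bound: 0 ≤ 4 = deg(f)·deg(g), as expected for curves with no common component (the affine F_7-count falls short of the bound because intersections may lie at infinity, over extension fields, or carry multiplicity).


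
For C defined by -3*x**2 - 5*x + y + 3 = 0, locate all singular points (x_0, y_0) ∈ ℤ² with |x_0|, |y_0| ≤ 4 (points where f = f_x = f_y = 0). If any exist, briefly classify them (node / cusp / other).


No singular points in the scanned grid; C is smooth there.

Compute partial derivatives:
  f_x = -6*x - 5.
  f_y = 1.
f_y = 1 is a nonzero constant, so f_y never vanishes: no point (x, y) can satisfy f = f_x = f_y = 0. In particular no (x, y) ∈ {−4, ..., 4}² is singular; the curve is smooth.


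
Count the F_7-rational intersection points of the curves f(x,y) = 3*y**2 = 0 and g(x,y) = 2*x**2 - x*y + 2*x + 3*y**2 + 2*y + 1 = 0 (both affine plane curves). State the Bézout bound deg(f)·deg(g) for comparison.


Common zeros: ∅; count = 0; Bézout bound = 4.

deg(f) = 2, deg(g) = 2, so Bézout bound = 4.
Scan x ∈ F_7. For each x, list the y ∈ F_7 with f(x, y) ≡ 0 and those with g(x, y) ≡ 0 (mod 7); the common zeros in that column are the intersection.
  x = 0: f ≡ 0 at y ∈ {0}; g ≡ 0 at y ∈ ∅; common: ∅.
  x = 1: f ≡ 0 at y ∈ {0}; g ≡ 0 at y ∈ {3, 6}; common: ∅.
  x = 2: f ≡ 0 at y ∈ {0}; g ≡ 0 at y ∈ ∅; common: ∅.
  x = 3: f ≡ 0 at y ∈ {0}; g ≡ 0 at y ∈ {2, 3}; common: ∅.
  x = 4: f ≡ 0 at y ∈ {0}; g ≡ 0 at y ∈ {1, 2}; common: ∅.
  x = 5: f ≡ 0 at y ∈ {0}; g ≡ 0 at y ∈ ∅; common: ∅.
  x = 6: f ≡ 0 at y ∈ {0}; g ≡ 0 at y ∈ {1, 5}; common: ∅.
Collecting: common zeros = ∅, so the count is 0.
Comparison with the Bézout bound: 0 ≤ 4 = deg(f)·deg(g), as expected for curves with no common component (the affine F_7-count falls short of the bound because intersections may lie at infinity, over extension fields, or carry multiplicity).


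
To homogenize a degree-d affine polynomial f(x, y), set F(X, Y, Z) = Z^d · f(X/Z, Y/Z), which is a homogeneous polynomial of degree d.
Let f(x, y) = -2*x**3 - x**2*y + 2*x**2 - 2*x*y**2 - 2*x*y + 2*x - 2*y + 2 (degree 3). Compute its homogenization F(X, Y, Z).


F(X, Y, Z) = -2*X**3 - X**2*Y + 2*X**2*Z - 2*X*Y**2 - 2*X*Y*Z + 2*X*Z**2 - 2*Y*Z**2 + 2*Z**3

deg(f) = 3.
Substitute x = X/Z, y = Y/Z into f, then multiply by Z^3.
  monomial -2·x^3·y^0 ↦ -2·X^3·Y^0·Z^0.
  monomial -1·x^2·y^1 ↦ -1·X^2·Y^1·Z^0.
  monomial 2·x^2·y^0 ↦ 2·X^2·Y^0·Z^1.
  monomial -2·x^1·y^2 ↦ -2·X^1·Y^2·Z^0.
  monomial -2·x^1·y^1 ↦ -2·X^1·Y^1·Z^1.
  monomial 2·x^1·y^0 ↦ 2·X^1·Y^0·Z^2.
  monomial -2·x^0·y^1 ↦ -2·X^0·Y^1·Z^2.
  monomial 2·x^0·y^0 ↦ 2·X^0·Y^0·Z^3.
Collecting: F(X, Y, Z) = -2*X**3 - X**2*Y + 2*X**2*Z - 2*X*Y**2 - 2*X*Y*Z + 2*X*Z**2 - 2*Y*Z**2 + 2*Z**3.


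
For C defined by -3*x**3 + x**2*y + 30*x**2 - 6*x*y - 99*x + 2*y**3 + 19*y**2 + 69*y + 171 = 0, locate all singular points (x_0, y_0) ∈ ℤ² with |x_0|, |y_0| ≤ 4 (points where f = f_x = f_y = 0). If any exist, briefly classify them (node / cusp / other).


Singular points: {(3, -3)}; classification: cusp.

Compute partial derivatives:
  f_x = -9*x**2 + 2*x*y + 60*x - 6*y - 99.
  f_y = x**2 - 6*x + 6*y**2 + 38*y + 69.
Scan x_0 ∈ {−4, ..., 4}. For each x_0, f_y(x_0, y) is a polynomial in y; find its integer roots y ∈ {−4, ..., 4}, then test f_x and f at those candidates.
  x = -4: f_y(-4, y) = 6*y**2 + 38*y + 109; no integer root y with |y| ≤ 4.
  x = -3: f_y(-3, y) = 6*y**2 + 38*y + 96; no integer root y with |y| ≤ 4.
  x = -2: f_y(-2, y) = 6*y**2 + 38*y + 85; no integer root y with |y| ≤ 4.
  x = -1: f_y(-1, y) = 6*y**2 + 38*y + 76; no integer root y with |y| ≤ 4.
  x = 0: f_y(0, y) = 6*y**2 + 38*y + 69; no integer root y with |y| ≤ 4.
  x = 1: f_y(1, y) = 6*y**2 + 38*y + 64; no integer root y with |y| ≤ 4.
  x = 2: f_y(2, y) = 6*y**2 + 38*y + 61; no integer root y with |y| ≤ 4.
  x = 3: f_y(3, y) = 6*y**2 + 38*y + 60; vanishes at y ∈ {-3}. (3, -3): f_x = 0, f = 0 — SINGULAR.
  x = 4: f_y(4, y) = 6*y**2 + 38*y + 61; no integer root y with |y| ≤ 4.
Only singular point on the grid: (3, -3).
Classify: substitute x = 3 + u, y = -3 + v and expand: f = -3*u**3 + u**2*v + 2*v**3 + v**2.
No constant or linear terms (consistent with a singular point). Quadratic part: v**2. Cubic part: -3*u**3 + u**2*v + 2*v**3.
The quadratic part v**2 is a perfect square, so there is a single (double) tangent line v = 0, i.e. y = -3. Restricting the cubic part to that line (v = 0) leaves -3*u**3 ≠ 0, so f is not divisible by v and the branch is v² ≈ 3*u**3 to lowest order — this is a cusp.
Classification: cusp.


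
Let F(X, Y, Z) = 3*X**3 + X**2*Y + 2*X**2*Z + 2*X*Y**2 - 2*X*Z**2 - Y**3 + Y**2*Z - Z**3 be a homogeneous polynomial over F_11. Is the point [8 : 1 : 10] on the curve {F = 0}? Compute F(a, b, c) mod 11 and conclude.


F(8,1,10) ≡ 8 (mod 11); P is NOT on the curve.

Evaluate F(8, 1, 10) term-by-term (mod 11).
  3*X**3 ↦ 3·512·1·1 = 1536
  X**2*Y ↦ 1·64·1·1 = 64
  2*X**2*Z ↦ 2·64·1·10 = 1280
  2*X*Y**2 ↦ 2·8·1·1 = 16
  -2*X*Z**2 ↦ -2·8·1·100 = -1600
  -Y**3 ↦ -1·1·1·1 = -1
  Y**2*Z ↦ 1·1·1·10 = 10
  -Z**3 ↦ -1·1·1·1000 = -1000
Sum: F(8, 1, 10) = (1536) + (64) + (1280) + (16) + (-1600) + (-1) + (10) + (-1000) = 305.
Reducing mod 11: 305 ≡ 8 (mod 11).
Since F(a, b, c) ≡ 8 ≠ 0 (mod 11), P does NOT lie on the curve.


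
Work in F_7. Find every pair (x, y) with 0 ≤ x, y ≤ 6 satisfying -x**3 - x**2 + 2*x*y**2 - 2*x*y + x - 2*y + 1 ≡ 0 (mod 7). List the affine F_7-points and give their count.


Affine F_7-points: {(0, 4), (1, 0), (1, 2), (4, 1), (4, 2), (6, 0)}; count = 6.

For each of the 49 pairs (x, y) ∈ F_7², evaluate f(x, y) mod 7. Record the zeros.
  x = 0: [0↦1, 1↦6, 2↦4, 3↦2, 4↦0, 5↦5, 6↦3]  zeros at y ∈ {4}
  x = 1: [0↦0, 1↦5, 2↦0, 3↦6, 4↦2, 5↦2, 6↦6]  zeros at y ∈ {0, 2}
  x = 2: [0↦5, 1↦3, 2↦2, 3↦2, 4↦3, 5↦5, 6↦1]  zeros at y ∈ ∅
  x = 3: [0↦3, 1↦1, 2↦4, 3↦5, 4↦4, 5↦1, 6↦3]  zeros at y ∈ ∅
  x = 4: [0↦2, 1↦0, 2↦0, 3↦2, 4↦6, 5↦5, 6↦6]  zeros at y ∈ {1, 2}
  x = 5: [0↦3, 1↦1, 2↦5, 3↦1, 4↦3, 5↦4, 6↦4]  zeros at y ∈ ∅
  x = 6: [0↦0, 1↦5, 2↦6, 3↦3, 4↦3, 5↦6, 6↦5]  zeros at y ∈ {0}
Collecting zeros: affine points = {(0, 4), (1, 0), (1, 2), (4, 1), (4, 2), (6, 0)}.
Total count |C(F_7)_aff| = 6.


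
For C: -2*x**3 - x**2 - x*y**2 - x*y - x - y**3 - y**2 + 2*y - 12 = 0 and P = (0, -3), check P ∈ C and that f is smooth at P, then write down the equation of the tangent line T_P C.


Tangent line at P: -7*x - 19*y - 57 = 0.

Step 1: f(0, -3) = 0, so P lies on C.
Step 2: partial derivatives
  f_x(x, y) = -6*x**2 - 2*x - y**2 - y - 1, f_y(x, y) = -2*x*y - x - 3*y**2 - 2*y + 2.
  f_x(P) = -7, f_y(P) = -19 (gradient nonzero, so P is smooth).
Step 3: tangent line at P: -7·(x − 0) + -19·(y − -3) = 0.
Expanding: -7*x - 19*y - 57 = 0.


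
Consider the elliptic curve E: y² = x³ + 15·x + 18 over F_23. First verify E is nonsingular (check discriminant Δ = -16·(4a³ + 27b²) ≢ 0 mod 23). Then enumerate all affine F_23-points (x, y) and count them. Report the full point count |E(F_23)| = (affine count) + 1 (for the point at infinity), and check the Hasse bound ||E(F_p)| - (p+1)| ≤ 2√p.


Affine points = {(0, 8), (0, 15), (4, 2), (4, 21), (6, 5), (6, 18), (7, 11), (7, 12), (8, 11), (8, 12), (9, 10), (9, 13), (10, 8), (10, 15), (13, 8), (13, 15), (18, 5), (18, 18), (19, 3), (19, 20), (21, 7), (21, 16), (22, 5), (22, 18)}; affine count = 24; |E(F_23)| = 25.

Discriminant check: Δ ∝ 4a³ + 27b² = 4·15³ + 27·18² = 4·3375 + 27·324 ≡ 7 (mod 23). Nonzero ⇒ E is nonsingular.
For each x ∈ F_23, compute rhs = x³ + 15·x + 18 mod 23, then count y ∈ F_23 with y² ≡ rhs.
  x = 0: rhs = 18, matching y values: 8, 15 (2 points).
  x = 1: rhs = 11, matching y values: none (0 points).
  x = 2: rhs = 10, matching y values: none (0 points).
  x = 3: rhs = 21, matching y values: none (0 points).
  x = 4: rhs = 4, matching y values: 2, 21 (2 points).
  x = 5: rhs = 11, matching y values: none (0 points).
  x = 6: rhs = 2, matching y values: 5, 18 (2 points).
  x = 7: rhs = 6, matching y values: 11, 12 (2 points).
  x = 8: rhs = 6, matching y values: 11, 12 (2 points).
  x = 9: rhs = 8, matching y values: 10, 13 (2 points).
  x = 10: rhs = 18, matching y values: 8, 15 (2 points).
  x = 11: rhs = 19, matching y values: none (0 points).
  x = 12: rhs = 17, matching y values: none (0 points).
  x = 13: rhs = 18, matching y values: 8, 15 (2 points).
  x = 14: rhs = 5, matching y values: none (0 points).
  x = 15: rhs = 7, matching y values: none (0 points).
  x = 16: rhs = 7, matching y values: none (0 points).
  x = 17: rhs = 11, matching y values: none (0 points).
  x = 18: rhs = 2, matching y values: 5, 18 (2 points).
  x = 19: rhs = 9, matching y values: 3, 20 (2 points).
  x = 20: rhs = 15, matching y values: none (0 points).
  x = 21: rhs = 3, matching y values: 7, 16 (2 points).
  x = 22: rhs = 2, matching y values: 5, 18 (2 points).
Total affine count: 24.
Full point count |E(F_23)| = 24 + 1 = 25.
Hasse bound: |25 − (23+1)| = |1| = 1 ≤ 2√23 ≈ 9.5917 ✓.


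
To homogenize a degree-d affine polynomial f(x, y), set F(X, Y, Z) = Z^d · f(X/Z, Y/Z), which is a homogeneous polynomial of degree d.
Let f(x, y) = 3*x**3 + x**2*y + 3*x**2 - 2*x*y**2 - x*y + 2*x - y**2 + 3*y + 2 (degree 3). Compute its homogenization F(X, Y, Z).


F(X, Y, Z) = 3*X**3 + X**2*Y + 3*X**2*Z - 2*X*Y**2 - X*Y*Z + 2*X*Z**2 - Y**2*Z + 3*Y*Z**2 + 2*Z**3

deg(f) = 3.
Substitute x = X/Z, y = Y/Z into f, then multiply by Z^3.
  monomial 3·x^3·y^0 ↦ 3·X^3·Y^0·Z^0.
  monomial 1·x^2·y^1 ↦ 1·X^2·Y^1·Z^0.
  monomial 3·x^2·y^0 ↦ 3·X^2·Y^0·Z^1.
  monomial -2·x^1·y^2 ↦ -2·X^1·Y^2·Z^0.
  monomial -1·x^1·y^1 ↦ -1·X^1·Y^1·Z^1.
  monomial 2·x^1·y^0 ↦ 2·X^1·Y^0·Z^2.
  monomial -1·x^0·y^2 ↦ -1·X^0·Y^2·Z^1.
  monomial 3·x^0·y^1 ↦ 3·X^0·Y^1·Z^2.
  monomial 2·x^0·y^0 ↦ 2·X^0·Y^0·Z^3.
Collecting: F(X, Y, Z) = 3*X**3 + X**2*Y + 3*X**2*Z - 2*X*Y**2 - X*Y*Z + 2*X*Z**2 - Y**2*Z + 3*Y*Z**2 + 2*Z**3.


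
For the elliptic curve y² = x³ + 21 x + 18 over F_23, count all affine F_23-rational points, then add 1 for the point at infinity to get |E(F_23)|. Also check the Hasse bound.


Affine points = {(0, 8), (0, 15), (3, 4), (3, 19), (5, 8), (5, 15), (7, 5), (7, 18), (8, 10), (8, 13), (9, 4), (9, 19), (10, 3), (10, 20), (11, 4), (11, 19), (13, 2), (13, 21), (18, 8), (18, 15), (19, 10), (19, 13)}; affine count = 22; |E(F_23)| = 23.

Discriminant check: Δ ∝ 4a³ + 27b² = 4·21³ + 27·18² = 4·9261 + 27·324 ≡ 22 (mod 23). Nonzero ⇒ E is nonsingular.
For each x ∈ F_23, compute rhs = x³ + 21·x + 18 mod 23, then count y ∈ F_23 with y² ≡ rhs.
  x = 0: rhs = 18, matching y values: 8, 15 (2 points).
  x = 1: rhs = 17, matching y values: none (0 points).
  x = 2: rhs = 22, matching y values: none (0 points).
  x = 3: rhs = 16, matching y values: 4, 19 (2 points).
  x = 4: rhs = 5, matching y values: none (0 points).
  x = 5: rhs = 18, matching y values: 8, 15 (2 points).
  x = 6: rhs = 15, matching y values: none (0 points).
  x = 7: rhs = 2, matching y values: 5, 18 (2 points).
  x = 8: rhs = 8, matching y values: 10, 13 (2 points).
  x = 9: rhs = 16, matching y values: 4, 19 (2 points).
  x = 10: rhs = 9, matching y values: 3, 20 (2 points).
  x = 11: rhs = 16, matching y values: 4, 19 (2 points).
  x = 12: rhs = 20, matching y values: none (0 points).
  x = 13: rhs = 4, matching y values: 2, 21 (2 points).
  x = 14: rhs = 20, matching y values: none (0 points).
  x = 15: rhs = 5, matching y values: none (0 points).
  x = 16: rhs = 11, matching y values: none (0 points).
  x = 17: rhs = 21, matching y values: none (0 points).
  x = 18: rhs = 18, matching y values: 8, 15 (2 points).
  x = 19: rhs = 8, matching y values: 10, 13 (2 points).
  x = 20: rhs = 20, matching y values: none (0 points).
  x = 21: rhs = 14, matching y values: none (0 points).
  x = 22: rhs = 19, matching y values: none (0 points).
Total affine count: 22.
Full point count |E(F_23)| = 22 + 1 = 23.
Hasse bound: |23 − (23+1)| = |-1| = 1 ≤ 2√23 ≈ 9.5917 ✓.


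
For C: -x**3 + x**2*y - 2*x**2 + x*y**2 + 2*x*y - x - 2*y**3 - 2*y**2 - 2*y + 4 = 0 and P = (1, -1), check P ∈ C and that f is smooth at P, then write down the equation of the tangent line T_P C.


Tangent line at P: -11*x - 3*y + 8 = 0.

Step 1: f(1, -1) = 0, so P lies on C.
Step 2: partial derivatives
  f_x(x, y) = -3*x**2 + 2*x*y - 4*x + y**2 + 2*y - 1, f_y(x, y) = x**2 + 2*x*y + 2*x - 6*y**2 - 4*y - 2.
  f_x(P) = -11, f_y(P) = -3 (gradient nonzero, so P is smooth).
Step 3: tangent line at P: -11·(x − 1) + -3·(y − -1) = 0.
Expanding: -11*x - 3*y + 8 = 0.


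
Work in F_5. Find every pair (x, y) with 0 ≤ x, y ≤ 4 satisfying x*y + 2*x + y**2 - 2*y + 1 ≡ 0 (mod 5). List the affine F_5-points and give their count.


Affine F_5-points: {(0, 1), (1, 2), (1, 4), (2, 0)}; count = 4.

For each of the 25 pairs (x, y) ∈ F_5², evaluate f(x, y) mod 5. Record the zeros.
  x = 0: [0↦1, 1↦0, 2↦1, 3↦4, 4↦4]  zeros at y ∈ {1}
  x = 1: [0↦3, 1↦3, 2↦0, 3↦4, 4↦0]  zeros at y ∈ {2, 4}
  x = 2: [0↦0, 1↦1, 2↦4, 3↦4, 4↦1]  zeros at y ∈ {0}
  x = 3: [0↦2, 1↦4, 2↦3, 3↦4, 4↦2]  zeros at y ∈ ∅
  x = 4: [0↦4, 1↦2, 2↦2, 3↦4, 4↦3]  zeros at y ∈ ∅
Collecting zeros: affine points = {(0, 1), (1, 2), (1, 4), (2, 0)}.
Total count |C(F_5)_aff| = 4.


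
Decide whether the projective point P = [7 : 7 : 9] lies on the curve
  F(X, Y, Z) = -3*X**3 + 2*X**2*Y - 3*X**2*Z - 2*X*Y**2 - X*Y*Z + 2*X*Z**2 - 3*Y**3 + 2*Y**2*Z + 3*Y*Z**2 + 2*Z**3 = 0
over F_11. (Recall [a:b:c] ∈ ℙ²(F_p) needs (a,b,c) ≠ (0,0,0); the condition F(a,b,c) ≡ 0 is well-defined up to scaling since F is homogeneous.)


F(7,7,9) ≡ 0 (mod 11); P is on the curve.

Evaluate F(7, 7, 9) term-by-term (mod 11).
  -3*X**3 ↦ -3·343·1·1 = -1029
  2*X**2*Y ↦ 2·49·7·1 = 686
  -3*X**2*Z ↦ -3·49·1·9 = -1323
  -2*X*Y**2 ↦ -2·7·49·1 = -686
  -X*Y*Z ↦ -1·7·7·9 = -441
  2*X*Z**2 ↦ 2·7·1·81 = 1134
  -3*Y**3 ↦ -3·1·343·1 = -1029
  2*Y**2*Z ↦ 2·1·49·9 = 882
  3*Y*Z**2 ↦ 3·1·7·81 = 1701
  2*Z**3 ↦ 2·1·1·729 = 1458
Sum: F(7, 7, 9) = (-1029) + (686) + (-1323) + (-686) + (-441) + (1134) + (-1029) + (882) + (1701) + (1458) = 1353.
Reducing mod 11: 1353 ≡ 0 (mod 11).
Since F(a, b, c) ≡ 0 (mod 11), P lies on the curve.


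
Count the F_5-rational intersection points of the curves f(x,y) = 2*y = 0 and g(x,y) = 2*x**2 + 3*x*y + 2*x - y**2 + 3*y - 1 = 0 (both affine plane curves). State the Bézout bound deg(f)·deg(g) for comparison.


Common zeros: ∅; count = 0; Bézout bound = 2.

deg(f) = 1, deg(g) = 2, so Bézout bound = 2.
Scan x ∈ F_5. For each x, list the y ∈ F_5 with f(x, y) ≡ 0 and those with g(x, y) ≡ 0 (mod 5); the common zeros in that column are the intersection.
  x = 0: f ≡ 0 at y ∈ {0}; g ≡ 0 at y ∈ {4}; common: ∅.
  x = 1: f ≡ 0 at y ∈ {0}; g ≡ 0 at y ∈ ∅; common: ∅.
  x = 2: f ≡ 0 at y ∈ {0}; g ≡ 0 at y ∈ {2}; common: ∅.
  x = 3: f ≡ 0 at y ∈ {0}; g ≡ 0 at y ∈ {3, 4}; common: ∅.
  x = 4: f ≡ 0 at y ∈ {0}; g ≡ 0 at y ∈ {2, 3}; common: ∅.
Collecting: common zeros = ∅, so the count is 0.
Comparison with the Bézout bound: 0 ≤ 2 = deg(f)·deg(g), as expected for curves with no common component (the affine F_5-count falls short of the bound because intersections may lie at infinity, over extension fields, or carry multiplicity).


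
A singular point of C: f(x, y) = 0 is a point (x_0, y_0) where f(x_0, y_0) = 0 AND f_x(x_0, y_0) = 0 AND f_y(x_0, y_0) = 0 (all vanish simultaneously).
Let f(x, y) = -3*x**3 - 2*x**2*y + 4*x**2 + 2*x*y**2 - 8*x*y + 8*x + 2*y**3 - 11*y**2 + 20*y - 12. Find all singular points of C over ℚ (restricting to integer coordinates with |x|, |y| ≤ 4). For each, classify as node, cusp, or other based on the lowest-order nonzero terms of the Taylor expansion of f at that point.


Singular points: {(0, 2)}; classification: cusp.

Compute partial derivatives:
  f_x = -9*x**2 - 4*x*y + 8*x + 2*y**2 - 8*y + 8.
  f_y = -2*x**2 + 4*x*y - 8*x + 6*y**2 - 22*y + 20.
Scan x_0 ∈ {−4, ..., 4}. For each x_0, f_y(x_0, y) is a polynomial in y; find its integer roots y ∈ {−4, ..., 4}, then test f_x and f at those candidates.
  x = -4: f_y(-4, y) = 6*y**2 - 38*y + 20; no integer root y with |y| ≤ 4.
  x = -3: f_y(-3, y) = 6*y**2 - 34*y + 26; no integer root y with |y| ≤ 4.
  x = -2: f_y(-2, y) = 6*y**2 - 30*y + 28; no integer root y with |y| ≤ 4.
  x = -1: f_y(-1, y) = 6*y**2 - 26*y + 26; no integer root y with |y| ≤ 4.
  x = 0: f_y(0, y) = 6*y**2 - 22*y + 20; vanishes at y ∈ {2}. (0, 2): f_x = 0, f = 0 — SINGULAR.
  x = 1: f_y(1, y) = 6*y**2 - 18*y + 10; no integer root y with |y| ≤ 4.
  x = 2: f_y(2, y) = 6*y**2 - 14*y - 4; no integer root y with |y| ≤ 4.
  x = 3: f_y(3, y) = 6*y**2 - 10*y - 22; no integer root y with |y| ≤ 4.
  x = 4: f_y(4, y) = 6*y**2 - 6*y - 44; no integer root y with |y| ≤ 4.
Only singular point on the grid: (0, 2).
Classify: substitute x = 0 + u, y = 2 + v and expand: f = -3*u**3 - 2*u**2*v + 2*u*v**2 + 2*v**3 + v**2.
No constant or linear terms (consistent with a singular point). Quadratic part: v**2. Cubic part: -3*u**3 - 2*u**2*v + 2*u*v**2 + 2*v**3.
The quadratic part v**2 is a perfect square, so there is a single (double) tangent line v = 0, i.e. y = 2. Restricting the cubic part to that line (v = 0) leaves -3*u**3 ≠ 0, so f is not divisible by v and the branch is v² ≈ 3*u**3 to lowest order — this is a cusp.
Classification: cusp.


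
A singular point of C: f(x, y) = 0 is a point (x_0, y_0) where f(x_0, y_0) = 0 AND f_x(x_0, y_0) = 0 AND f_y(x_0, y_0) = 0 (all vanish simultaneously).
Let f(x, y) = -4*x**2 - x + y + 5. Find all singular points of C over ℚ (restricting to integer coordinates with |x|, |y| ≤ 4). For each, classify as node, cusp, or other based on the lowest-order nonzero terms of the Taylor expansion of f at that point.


No singular points in the scanned grid; C is smooth there.

Compute partial derivatives:
  f_x = -8*x - 1.
  f_y = 1.
f_y = 1 is a nonzero constant, so f_y never vanishes: no point (x, y) can satisfy f = f_x = f_y = 0. In particular no (x, y) ∈ {−4, ..., 4}² is singular; the curve is smooth.


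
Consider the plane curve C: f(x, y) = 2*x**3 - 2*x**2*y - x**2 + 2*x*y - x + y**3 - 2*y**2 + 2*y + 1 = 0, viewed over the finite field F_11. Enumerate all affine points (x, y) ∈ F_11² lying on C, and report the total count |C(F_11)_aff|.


Affine F_11-points: {(2, 0), (2, 6), (2, 7), (3, 3), (4, 6), (6, 2), (6, 5), (6, 6)}; count = 8.

For each of the 121 pairs (x, y) ∈ F_11², evaluate f(x, y) mod 11. Record the zeros.
  x = 0: [0↦1, 1↦2, 2↦5, 3↦5, 4↦8, 5↦9, 6↦3, 7↦7, 8↦5, 9↦3, 10↦7]  zeros at y ∈ ∅
  x = 1: [0↦1, 1↦2, 2↦5, 3↦5, 4↦8, 5↦9, 6↦3, 7↦7, 8↦5, 9↦3, 10↦7]  zeros at y ∈ ∅
  x = 2: [0↦0, 1↦8, 2↦7, 3↦3, 4↦2, 5↦10, 6↦0, 7↦0, 8↦5, 9↦10, 10↦10]  zeros at y ∈ {0, 6, 7}
  x = 3: [0↦10, 1↦10, 2↦1, 3↦0, 4↦2, 5↦2, 6↦6, 7↦9, 8↦6, 9↦3, 10↦6]  zeros at y ∈ {3}
  x = 4: [0↦10, 1↦9, 2↦10, 3↦8, 4↦9, 5↦8, 6↦0, 7↦2, 8↦9, 9↦5, 10↦7]  zeros at y ∈ {6}
  x = 5: [0↦1, 1↦6, 2↦2, 3↦6, 4↦2, 5↦7, 6↦5, 7↦2, 8↦4, 9↦6, 10↦3]  zeros at y ∈ ∅
  x = 6: [0↦6, 1↦2, 2↦0, 3↦6, 4↦4, 5↦0, 6↦0, 7↦10, 8↦3, 9↦7, 10↦6]  zeros at y ∈ {2, 5, 6}
  x = 7: [0↦4, 1↦9, 2↦5, 3↦9, 4↦5, 5↦10, 6↦8, 7↦5, 8↦7, 9↦9, 10↦6]  zeros at y ∈ ∅
  x = 8: [0↦7, 1↦6, 2↦7, 3↦5, 4↦6, 5↦5, 6↦8, 7↦10, 8↦6, 9↦2, 10↦4]  zeros at y ∈ ∅
  x = 9: [0↦5, 1↦5, 2↦7, 3↦6, 4↦8, 5↦8, 6↦1, 7↦4, 8↦1, 9↦9, 10↦1]  zeros at y ∈ ∅
  x = 10: [0↦10, 1↦7, 2↦6, 3↦2, 4↦1, 5↦9, 6↦10, 7↦10, 8↦4, 9↦9, 10↦9]  zeros at y ∈ ∅
Collecting zeros: affine points = {(2, 0), (2, 6), (2, 7), (3, 3), (4, 6), (6, 2), (6, 5), (6, 6)}.
Total count |C(F_11)_aff| = 8.


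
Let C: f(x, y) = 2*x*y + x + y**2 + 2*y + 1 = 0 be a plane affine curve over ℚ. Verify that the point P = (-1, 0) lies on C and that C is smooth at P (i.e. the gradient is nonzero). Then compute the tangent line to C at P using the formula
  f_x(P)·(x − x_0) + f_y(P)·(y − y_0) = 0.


Tangent line at P: x + 1 = 0.

Step 1: f(-1, 0) = 0, so P lies on C.
Step 2: partial derivatives
  f_x(x, y) = 2*y + 1, f_y(x, y) = 2*x + 2*y + 2.
  f_x(P) = 1, f_y(P) = 0 (gradient nonzero, so P is smooth).
Step 3: tangent line at P: 1·(x − -1) + 0·(y − 0) = 0.
Expanding: x + 1 = 0.


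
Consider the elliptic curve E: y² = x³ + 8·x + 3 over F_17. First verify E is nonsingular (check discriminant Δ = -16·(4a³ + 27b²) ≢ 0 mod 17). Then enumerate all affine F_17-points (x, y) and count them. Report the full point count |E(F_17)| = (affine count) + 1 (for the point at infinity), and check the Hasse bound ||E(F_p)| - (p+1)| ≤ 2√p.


Affine points = {(5, 7), (5, 10), (8, 1), (8, 16), (12, 5), (12, 12), (13, 3), (13, 14), (15, 8), (15, 9)}; affine count = 10; |E(F_17)| = 11.

Discriminant check: Δ ∝ 4a³ + 27b² = 4·8³ + 27·3² = 4·512 + 27·9 ≡ 13 (mod 17). Nonzero ⇒ E is nonsingular.
For each x ∈ F_17, compute rhs = x³ + 8·x + 3 mod 17, then count y ∈ F_17 with y² ≡ rhs.
  x = 0: rhs = 3, matching y values: none (0 points).
  x = 1: rhs = 12, matching y values: none (0 points).
  x = 2: rhs = 10, matching y values: none (0 points).
  x = 3: rhs = 3, matching y values: none (0 points).
  x = 4: rhs = 14, matching y values: none (0 points).
  x = 5: rhs = 15, matching y values: 7, 10 (2 points).
  x = 6: rhs = 12, matching y values: none (0 points).
  x = 7: rhs = 11, matching y values: none (0 points).
  x = 8: rhs = 1, matching y values: 1, 16 (2 points).
  x = 9: rhs = 5, matching y values: none (0 points).
  x = 10: rhs = 12, matching y values: none (0 points).
  x = 11: rhs = 11, matching y values: none (0 points).
  x = 12: rhs = 8, matching y values: 5, 12 (2 points).
  x = 13: rhs = 9, matching y values: 3, 14 (2 points).
  x = 14: rhs = 3, matching y values: none (0 points).
  x = 15: rhs = 13, matching y values: 8, 9 (2 points).
  x = 16: rhs = 11, matching y values: none (0 points).
Total affine count: 10.
Full point count |E(F_17)| = 10 + 1 = 11.
Hasse bound: |11 − (17+1)| = |-7| = 7 ≤ 2√17 ≈ 8.2462 ✓.


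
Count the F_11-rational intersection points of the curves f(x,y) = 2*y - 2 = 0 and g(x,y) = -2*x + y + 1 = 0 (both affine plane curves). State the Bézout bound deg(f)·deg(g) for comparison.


Common zeros: {(1, 1)}; count = 1; Bézout bound = 1.

deg(f) = 1, deg(g) = 1, so Bézout bound = 1.
Scan x ∈ F_11. For each x, list the y ∈ F_11 with f(x, y) ≡ 0 and those with g(x, y) ≡ 0 (mod 11); the common zeros in that column are the intersection.
  x = 0: f ≡ 0 at y ∈ {1}; g ≡ 0 at y ∈ {10}; common: ∅.
  x = 1: f ≡ 0 at y ∈ {1}; g ≡ 0 at y ∈ {1}; common: {1}.
  x = 2: f ≡ 0 at y ∈ {1}; g ≡ 0 at y ∈ {3}; common: ∅.
  x = 3: f ≡ 0 at y ∈ {1}; g ≡ 0 at y ∈ {5}; common: ∅.
  x = 4: f ≡ 0 at y ∈ {1}; g ≡ 0 at y ∈ {7}; common: ∅.
  x = 5: f ≡ 0 at y ∈ {1}; g ≡ 0 at y ∈ {9}; common: ∅.
  x = 6: f ≡ 0 at y ∈ {1}; g ≡ 0 at y ∈ {0}; common: ∅.
  x = 7: f ≡ 0 at y ∈ {1}; g ≡ 0 at y ∈ {2}; common: ∅.
  x = 8: f ≡ 0 at y ∈ {1}; g ≡ 0 at y ∈ {4}; common: ∅.
  x = 9: f ≡ 0 at y ∈ {1}; g ≡ 0 at y ∈ {6}; common: ∅.
  x = 10: f ≡ 0 at y ∈ {1}; g ≡ 0 at y ∈ {8}; common: ∅.
Collecting: common zeros = {(1, 1)}, so the count is 1.
Comparison with the Bézout bound: 1 ≤ 1 = deg(f)·deg(g), as expected for curves with no common component (the bound is attained).


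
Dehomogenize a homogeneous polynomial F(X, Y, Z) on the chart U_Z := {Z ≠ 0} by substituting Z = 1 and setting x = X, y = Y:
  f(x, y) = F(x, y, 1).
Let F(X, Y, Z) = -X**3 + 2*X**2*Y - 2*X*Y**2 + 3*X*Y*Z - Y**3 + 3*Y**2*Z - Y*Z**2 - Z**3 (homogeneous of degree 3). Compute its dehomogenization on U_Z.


f(x, y) = -x**3 + 2*x**2*y - 2*x*y**2 + 3*x*y - y**3 + 3*y**2 - y - 1

On U_Z we set Z = 1. Each monomial c·X^i·Y^j·Z^k in F becomes c·x^i·y^j·1^k = c·x^i·y^j.
Substituting Z = 1: F(X, Y, 1) = -x**3 + 2*x**2*y - 2*x*y**2 + 3*x*y - y**3 + 3*y**2 - y - 1.
Note: deg(f) ≤ deg(F) = 3; strict inequality happens when F is divisible by Z (lost terms).


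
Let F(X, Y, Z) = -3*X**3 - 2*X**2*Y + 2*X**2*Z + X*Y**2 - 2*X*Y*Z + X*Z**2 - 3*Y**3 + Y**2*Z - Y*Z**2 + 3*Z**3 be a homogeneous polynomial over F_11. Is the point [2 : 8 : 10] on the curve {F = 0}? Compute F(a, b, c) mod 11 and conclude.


F(2,8,10) ≡ 6 (mod 11); P is NOT on the curve.

Evaluate F(2, 8, 10) term-by-term (mod 11).
  -3*X**3 ↦ -3·8·1·1 = -24
  -2*X**2*Y ↦ -2·4·8·1 = -64
  2*X**2*Z ↦ 2·4·1·10 = 80
  X*Y**2 ↦ 1·2·64·1 = 128
  -2*X*Y*Z ↦ -2·2·8·10 = -320
  X*Z**2 ↦ 1·2·1·100 = 200
  -3*Y**3 ↦ -3·1·512·1 = -1536
  Y**2*Z ↦ 1·1·64·10 = 640
  -Y*Z**2 ↦ -1·1·8·100 = -800
  3*Z**3 ↦ 3·1·1·1000 = 3000
Sum: F(2, 8, 10) = (-24) + (-64) + (80) + (128) + (-320) + (200) + (-1536) + (640) + (-800) + (3000) = 1304.
Reducing mod 11: 1304 ≡ 6 (mod 11).
Since F(a, b, c) ≡ 6 ≠ 0 (mod 11), P does NOT lie on the curve.


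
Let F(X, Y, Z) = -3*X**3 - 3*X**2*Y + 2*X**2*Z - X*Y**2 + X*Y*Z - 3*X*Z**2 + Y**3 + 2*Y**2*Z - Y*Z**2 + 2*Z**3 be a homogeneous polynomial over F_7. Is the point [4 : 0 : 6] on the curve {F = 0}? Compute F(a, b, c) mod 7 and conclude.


F(4,0,6) ≡ 0 (mod 7); P is on the curve.

Evaluate F(4, 0, 6) term-by-term (mod 7).
  -3*X**3 ↦ -3·64·1·1 = -192
  -3*X**2*Y ↦ -3·16·0·1 = 0
  2*X**2*Z ↦ 2·16·1·6 = 192
  -X*Y**2 ↦ -1·4·0·1 = 0
  X*Y*Z ↦ 1·4·0·6 = 0
  -3*X*Z**2 ↦ -3·4·1·36 = -432
  Y**3 ↦ 1·1·0·1 = 0
  2*Y**2*Z ↦ 2·1·0·6 = 0
  -Y*Z**2 ↦ -1·1·0·36 = 0
  2*Z**3 ↦ 2·1·1·216 = 432
Sum: F(4, 0, 6) = (-192) + (0) + (192) + (0) + (0) + (-432) + (0) + (0) + (0) + (432) = 0.
Reducing mod 7: 0 ≡ 0 (mod 7).
Since F(a, b, c) ≡ 0 (mod 7), P lies on the curve.


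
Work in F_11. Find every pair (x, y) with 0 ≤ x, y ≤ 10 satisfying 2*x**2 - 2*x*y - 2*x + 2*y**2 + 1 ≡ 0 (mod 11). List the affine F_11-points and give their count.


Affine F_11-points: {(0, 4), (0, 7), (2, 3), (2, 10), (3, 5), (3, 9), (5, 1), (5, 4), (7, 9), (8, 1), (8, 7), (9, 10)}; count = 12.

For each of the 121 pairs (x, y) ∈ F_11², evaluate f(x, y) mod 11. Record the zeros.
  x = 0: [0↦1, 1↦3, 2↦9, 3↦8, 4↦0, 5↦7, 6↦7, 7↦0, 8↦8, 9↦9, 10↦3]  zeros at y ∈ {4, 7}
  x = 1: [0↦1, 1↦1, 2↦5, 3↦2, 4↦3, 5↦8, 6↦6, 7↦8, 8↦3, 9↦2, 10↦5]  zeros at y ∈ ∅
  x = 2: [0↦5, 1↦3, 2↦5, 3↦0, 4↦10, 5↦2, 6↦9, 7↦9, 8↦2, 9↦10, 10↦0]  zeros at y ∈ {3, 10}
  x = 3: [0↦2, 1↦9, 2↦9, 3↦2, 4↦10, 5↦0, 6↦5, 7↦3, 8↦5, 9↦0, 10↦10]  zeros at y ∈ {5, 9}
  x = 4: [0↦3, 1↦8, 2↦6, 3↦8, 4↦3, 5↦2, 6↦5, 7↦1, 8↦1, 9↦5, 10↦2]  zeros at y ∈ ∅
  x = 5: [0↦8, 1↦0, 2↦7, 3↦7, 4↦0, 5↦8, 6↦9, 7↦3, 8↦1, 9↦3, 10↦9]  zeros at y ∈ {1, 4}
  x = 6: [0↦6, 1↦7, 2↦1, 3↦10, 4↦1, 5↦7, 6↦6, 7↦9, 8↦5, 9↦5, 10↦9]  zeros at y ∈ ∅
  x = 7: [0↦8, 1↦7, 2↦10, 3↦6, 4↦6, 5↦10, 6↦7, 7↦8, 8↦2, 9↦0, 10↦2]  zeros at y ∈ {9}
  x = 8: [0↦3, 1↦0, 2↦1, 3↦6, 4↦4, 5↦6, 6↦1, 7↦0, 8↦3, 9↦10, 10↦10]  zeros at y ∈ {1, 7}
  x = 9: [0↦2, 1↦8, 2↦7, 3↦10, 4↦6, 5↦6, 6↦10, 7↦7, 8↦8, 9↦2, 10↦0]  zeros at y ∈ {10}
  x = 10: [0↦5, 1↦9, 2↦6, 3↦7, 4↦1, 5↦10, 6↦1, 7↦7, 8↦6, 9↦9, 10↦5]  zeros at y ∈ ∅
Collecting zeros: affine points = {(0, 4), (0, 7), (2, 3), (2, 10), (3, 5), (3, 9), (5, 1), (5, 4), (7, 9), (8, 1), (8, 7), (9, 10)}.
Total count |C(F_11)_aff| = 12.


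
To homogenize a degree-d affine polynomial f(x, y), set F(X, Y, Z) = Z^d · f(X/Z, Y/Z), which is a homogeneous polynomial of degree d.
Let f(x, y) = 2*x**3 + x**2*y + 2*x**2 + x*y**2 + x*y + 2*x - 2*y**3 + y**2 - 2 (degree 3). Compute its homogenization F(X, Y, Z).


F(X, Y, Z) = 2*X**3 + X**2*Y + 2*X**2*Z + X*Y**2 + X*Y*Z + 2*X*Z**2 - 2*Y**3 + Y**2*Z - 2*Z**3

deg(f) = 3.
Substitute x = X/Z, y = Y/Z into f, then multiply by Z^3.
  monomial 2·x^3·y^0 ↦ 2·X^3·Y^0·Z^0.
  monomial 1·x^2·y^1 ↦ 1·X^2·Y^1·Z^0.
  monomial 2·x^2·y^0 ↦ 2·X^2·Y^0·Z^1.
  monomial 1·x^1·y^2 ↦ 1·X^1·Y^2·Z^0.
  monomial 1·x^1·y^1 ↦ 1·X^1·Y^1·Z^1.
  monomial 2·x^1·y^0 ↦ 2·X^1·Y^0·Z^2.
  monomial -2·x^0·y^3 ↦ -2·X^0·Y^3·Z^0.
  monomial 1·x^0·y^2 ↦ 1·X^0·Y^2·Z^1.
  monomial -2·x^0·y^0 ↦ -2·X^0·Y^0·Z^3.
Collecting: F(X, Y, Z) = 2*X**3 + X**2*Y + 2*X**2*Z + X*Y**2 + X*Y*Z + 2*X*Z**2 - 2*Y**3 + Y**2*Z - 2*Z**3.


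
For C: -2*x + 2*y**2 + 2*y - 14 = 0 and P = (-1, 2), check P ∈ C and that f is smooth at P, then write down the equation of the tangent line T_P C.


Tangent line at P: -2*x + 10*y - 22 = 0.

Step 1: f(-1, 2) = 0, so P lies on C.
Step 2: partial derivatives
  f_x(x, y) = -2, f_y(x, y) = 4*y + 2.
  f_x(P) = -2, f_y(P) = 10 (gradient nonzero, so P is smooth).
Step 3: tangent line at P: -2·(x − -1) + 10·(y − 2) = 0.
Expanding: -2*x + 10*y - 22 = 0.


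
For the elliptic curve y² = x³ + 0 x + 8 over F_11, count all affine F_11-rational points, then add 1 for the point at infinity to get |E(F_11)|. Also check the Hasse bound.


Affine points = {(1, 3), (1, 8), (2, 4), (2, 7), (5, 1), (5, 10), (6, 2), (6, 9), (8, 5), (8, 6), (9, 0)}; affine count = 11; |E(F_11)| = 12.

Discriminant check: Δ ∝ 4a³ + 27b² = 4·0³ + 27·8² = 4·0 + 27·64 ≡ 1 (mod 11). Nonzero ⇒ E is nonsingular.
For each x ∈ F_11, compute rhs = x³ + 0·x + 8 mod 11, then count y ∈ F_11 with y² ≡ rhs.
  x = 0: rhs = 8, matching y values: none (0 points).
  x = 1: rhs = 9, matching y values: 3, 8 (2 points).
  x = 2: rhs = 5, matching y values: 4, 7 (2 points).
  x = 3: rhs = 2, matching y values: none (0 points).
  x = 4: rhs = 6, matching y values: none (0 points).
  x = 5: rhs = 1, matching y values: 1, 10 (2 points).
  x = 6: rhs = 4, matching y values: 2, 9 (2 points).
  x = 7: rhs = 10, matching y values: none (0 points).
  x = 8: rhs = 3, matching y values: 5, 6 (2 points).
  x = 9: rhs = 0, matching y values: 0 (1 points).
  x = 10: rhs = 7, matching y values: none (0 points).
Total affine count: 11.
Full point count |E(F_11)| = 11 + 1 = 12.
Hasse bound: |12 − (11+1)| = |0| = 0 ≤ 2√11 ≈ 6.6332 ✓.


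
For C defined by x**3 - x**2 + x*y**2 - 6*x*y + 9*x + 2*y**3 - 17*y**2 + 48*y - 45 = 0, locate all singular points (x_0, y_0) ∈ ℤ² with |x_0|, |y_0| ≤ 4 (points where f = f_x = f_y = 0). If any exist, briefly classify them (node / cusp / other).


Singular points: {(0, 3)}; classification: node.

Compute partial derivatives:
  f_x = 3*x**2 - 2*x + y**2 - 6*y + 9.
  f_y = 2*x*y - 6*x + 6*y**2 - 34*y + 48.
Scan x_0 ∈ {−4, ..., 4}. For each x_0, f_y(x_0, y) is a polynomial in y; find its integer roots y ∈ {−4, ..., 4}, then test f_x and f at those candidates.
  x = -4: f_y(-4, y) = 6*y**2 - 42*y + 72; vanishes at y ∈ {3, 4}. (-4, 3): f_x = 56 ≠ 0; (-4, 4): f_x = 57 ≠ 0.
  x = -3: f_y(-3, y) = 6*y**2 - 40*y + 66; vanishes at y ∈ {3}. (-3, 3): f_x = 33 ≠ 0.
  x = -2: f_y(-2, y) = 6*y**2 - 38*y + 60; vanishes at y ∈ {3}. (-2, 3): f_x = 16 ≠ 0.
  x = -1: f_y(-1, y) = 6*y**2 - 36*y + 54; vanishes at y ∈ {3}. (-1, 3): f_x = 5 ≠ 0.
  x = 0: f_y(0, y) = 6*y**2 - 34*y + 48; vanishes at y ∈ {3}. (0, 3): f_x = 0, f = 0 — SINGULAR.
  x = 1: f_y(1, y) = 6*y**2 - 32*y + 42; vanishes at y ∈ {3}. (1, 3): f_x = 1 ≠ 0.
  x = 2: f_y(2, y) = 6*y**2 - 30*y + 36; vanishes at y ∈ {2, 3}. (2, 2): f_x = 9 ≠ 0; (2, 3): f_x = 8 ≠ 0.
  x = 3: f_y(3, y) = 6*y**2 - 28*y + 30; vanishes at y ∈ {3}. (3, 3): f_x = 21 ≠ 0.
  x = 4: f_y(4, y) = 6*y**2 - 26*y + 24; vanishes at y ∈ {3}. (4, 3): f_x = 40 ≠ 0.
Only singular point on the grid: (0, 3).
Classify: substitute x = 0 + u, y = 3 + v and expand: f = u**3 - u**2 + u*v**2 + 2*v**3 + v**2.
No constant or linear terms (consistent with a singular point). Quadratic part: -u**2 + v**2. Cubic part: u**3 + u*v**2 + 2*v**3.
The quadratic part v**2 - u**2 = (v − u)(v + u) splits into two distinct linear factors, so there are two distinct tangent lines y − 3 = ±(x − 0) — this is a node (ordinary double point).
Classification: node.


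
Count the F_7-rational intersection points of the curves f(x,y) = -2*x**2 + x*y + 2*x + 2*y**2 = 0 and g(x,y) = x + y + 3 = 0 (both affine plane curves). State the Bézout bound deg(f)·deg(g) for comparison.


Common zeros: {(1, 3), (3, 1)}; count = 2; Bézout bound = 2.

deg(f) = 2, deg(g) = 1, so Bézout bound = 2.
Scan x ∈ F_7. For each x, list the y ∈ F_7 with f(x, y) ≡ 0 and those with g(x, y) ≡ 0 (mod 7); the common zeros in that column are the intersection.
  x = 0: f ≡ 0 at y ∈ {0}; g ≡ 0 at y ∈ {4}; common: ∅.
  x = 1: f ≡ 0 at y ∈ {0, 3}; g ≡ 0 at y ∈ {3}; common: {3}.
  x = 2: f ≡ 0 at y ∈ {1, 5}; g ≡ 0 at y ∈ {2}; common: ∅.
  x = 3: f ≡ 0 at y ∈ {1}; g ≡ 0 at y ∈ {1}; common: {1}.
  x = 4: f ≡ 0 at y ∈ ∅; g ≡ 0 at y ∈ {0}; common: ∅.
  x = 5: f ≡ 0 at y ∈ {3, 5}; g ≡ 0 at y ∈ {6}; common: ∅.
  x = 6: f ≡ 0 at y ∈ ∅; g ≡ 0 at y ∈ {5}; common: ∅.
Collecting: common zeros = {(1, 3), (3, 1)}, so the count is 2.
Comparison with the Bézout bound: 2 ≤ 2 = deg(f)·deg(g), as expected for curves with no common component (the bound is attained).


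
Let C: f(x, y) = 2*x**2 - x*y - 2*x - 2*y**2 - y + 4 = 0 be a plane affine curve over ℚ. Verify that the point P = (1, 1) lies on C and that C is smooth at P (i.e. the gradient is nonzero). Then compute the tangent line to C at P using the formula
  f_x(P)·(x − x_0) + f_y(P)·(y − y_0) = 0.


Tangent line at P: x - 6*y + 5 = 0.

Step 1: f(1, 1) = 0, so P lies on C.
Step 2: partial derivatives
  f_x(x, y) = 4*x - y - 2, f_y(x, y) = -x - 4*y - 1.
  f_x(P) = 1, f_y(P) = -6 (gradient nonzero, so P is smooth).
Step 3: tangent line at P: 1·(x − 1) + -6·(y − 1) = 0.
Expanding: x - 6*y + 5 = 0.


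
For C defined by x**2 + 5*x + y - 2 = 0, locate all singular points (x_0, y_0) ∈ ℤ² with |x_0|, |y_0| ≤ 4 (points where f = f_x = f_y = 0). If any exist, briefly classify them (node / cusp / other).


No singular points in the scanned grid; C is smooth there.

Compute partial derivatives:
  f_x = 2*x + 5.
  f_y = 1.
f_y = 1 is a nonzero constant, so f_y never vanishes: no point (x, y) can satisfy f = f_x = f_y = 0. In particular no (x, y) ∈ {−4, ..., 4}² is singular; the curve is smooth.


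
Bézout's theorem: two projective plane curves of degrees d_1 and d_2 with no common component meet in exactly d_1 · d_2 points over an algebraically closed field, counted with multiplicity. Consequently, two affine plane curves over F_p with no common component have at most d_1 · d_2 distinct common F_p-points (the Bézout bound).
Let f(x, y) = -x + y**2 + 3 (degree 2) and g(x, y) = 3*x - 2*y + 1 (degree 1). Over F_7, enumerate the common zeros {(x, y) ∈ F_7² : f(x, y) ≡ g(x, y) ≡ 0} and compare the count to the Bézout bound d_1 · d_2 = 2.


Common zeros: ∅; count = 0; Bézout bound = 2.

deg(f) = 2, deg(g) = 1, so Bézout bound = 2.
Scan x ∈ F_7. For each x, list the y ∈ F_7 with f(x, y) ≡ 0 and those with g(x, y) ≡ 0 (mod 7); the common zeros in that column are the intersection.
  x = 0: f ≡ 0 at y ∈ {2, 5}; g ≡ 0 at y ∈ {4}; common: ∅.
  x = 1: f ≡ 0 at y ∈ ∅; g ≡ 0 at y ∈ {2}; common: ∅.
  x = 2: f ≡ 0 at y ∈ ∅; g ≡ 0 at y ∈ {0}; common: ∅.
  x = 3: f ≡ 0 at y ∈ {0}; g ≡ 0 at y ∈ {5}; common: ∅.
  x = 4: f ≡ 0 at y ∈ {1, 6}; g ≡ 0 at y ∈ {3}; common: ∅.
  x = 5: f ≡ 0 at y ∈ {3, 4}; g ≡ 0 at y ∈ {1}; common: ∅.
  x = 6: f ≡ 0 at y ∈ ∅; g ≡ 0 at y ∈ {6}; common: ∅.
Collecting: common zeros = ∅, so the count is 0.
Comparison with the Bézout bound: 0 ≤ 2 = deg(f)·deg(g), as expected for curves with no common component (the affine F_7-count falls short of the bound because intersections may lie at infinity, over extension fields, or carry multiplicity).


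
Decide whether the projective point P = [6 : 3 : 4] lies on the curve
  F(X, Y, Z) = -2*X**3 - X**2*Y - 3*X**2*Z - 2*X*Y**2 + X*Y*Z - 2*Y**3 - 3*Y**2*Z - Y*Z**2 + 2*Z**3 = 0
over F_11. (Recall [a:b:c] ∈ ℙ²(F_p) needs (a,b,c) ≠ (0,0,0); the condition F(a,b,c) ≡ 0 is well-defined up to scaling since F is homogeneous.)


F(6,3,4) ≡ 10 (mod 11); P is NOT on the curve.

Evaluate F(6, 3, 4) term-by-term (mod 11).
  -2*X**3 ↦ -2·216·1·1 = -432
  -X**2*Y ↦ -1·36·3·1 = -108
  -3*X**2*Z ↦ -3·36·1·4 = -432
  -2*X*Y**2 ↦ -2·6·9·1 = -108
  X*Y*Z ↦ 1·6·3·4 = 72
  -2*Y**3 ↦ -2·1·27·1 = -54
  -3*Y**2*Z ↦ -3·1·9·4 = -108
  -Y*Z**2 ↦ -1·1·3·16 = -48
  2*Z**3 ↦ 2·1·1·64 = 128
Sum: F(6, 3, 4) = (-432) + (-108) + (-432) + (-108) + (72) + (-54) + (-108) + (-48) + (128) = -1090.
Reducing mod 11: -1090 ≡ 10 (mod 11).
Since F(a, b, c) ≡ 10 ≠ 0 (mod 11), P does NOT lie on the curve.


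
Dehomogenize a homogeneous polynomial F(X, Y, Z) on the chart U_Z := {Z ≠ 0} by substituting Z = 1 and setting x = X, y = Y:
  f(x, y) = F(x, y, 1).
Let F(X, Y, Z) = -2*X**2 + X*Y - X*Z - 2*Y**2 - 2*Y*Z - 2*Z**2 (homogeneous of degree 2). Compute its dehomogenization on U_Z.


f(x, y) = -2*x**2 + x*y - x - 2*y**2 - 2*y - 2

On U_Z we set Z = 1. Each monomial c·X^i·Y^j·Z^k in F becomes c·x^i·y^j·1^k = c·x^i·y^j.
Substituting Z = 1: F(X, Y, 1) = -2*x**2 + x*y - x - 2*y**2 - 2*y - 2.
Note: deg(f) ≤ deg(F) = 2; strict inequality happens when F is divisible by Z (lost terms).


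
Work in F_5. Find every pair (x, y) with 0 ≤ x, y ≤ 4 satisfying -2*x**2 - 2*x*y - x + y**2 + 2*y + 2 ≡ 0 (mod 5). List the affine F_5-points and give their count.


Affine F_5-points: {(0, 1), (0, 2), (1, 1), (1, 4), (2, 3), (2, 4)}; count = 6.

For each of the 25 pairs (x, y) ∈ F_5², evaluate f(x, y) mod 5. Record the zeros.
  x = 0: [0↦2, 1↦0, 2↦0, 3↦2, 4↦1]  zeros at y ∈ {1, 2}
  x = 1: [0↦4, 1↦0, 2↦3, 3↦3, 4↦0]  zeros at y ∈ {1, 4}
  x = 2: [0↦2, 1↦1, 2↦2, 3↦0, 4↦0]  zeros at y ∈ {3, 4}
  x = 3: [0↦1, 1↦3, 2↦2, 3↦3, 4↦1]  zeros at y ∈ ∅
  x = 4: [0↦1, 1↦1, 2↦3, 3↦2, 4↦3]  zeros at y ∈ ∅
Collecting zeros: affine points = {(0, 1), (0, 2), (1, 1), (1, 4), (2, 3), (2, 4)}.
Total count |C(F_5)_aff| = 6.


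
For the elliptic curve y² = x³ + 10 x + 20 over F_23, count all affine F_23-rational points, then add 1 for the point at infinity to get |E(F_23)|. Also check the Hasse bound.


Affine points = {(1, 10), (1, 13), (2, 5), (2, 18), (3, 10), (3, 13), (4, 3), (4, 20), (10, 4), (10, 19), (11, 9), (11, 14), (13, 1), (13, 22), (14, 11), (14, 12), (15, 7), (15, 16), (18, 11), (18, 12), (19, 10), (19, 13), (20, 3), (20, 20), (22, 3), (22, 20)}; affine count = 26; |E(F_23)| = 27.

Discriminant check: Δ ∝ 4a³ + 27b² = 4·10³ + 27·20² = 4·1000 + 27·400 ≡ 11 (mod 23). Nonzero ⇒ E is nonsingular.
For each x ∈ F_23, compute rhs = x³ + 10·x + 20 mod 23, then count y ∈ F_23 with y² ≡ rhs.
  x = 0: rhs = 20, matching y values: none (0 points).
  x = 1: rhs = 8, matching y values: 10, 13 (2 points).
  x = 2: rhs = 2, matching y values: 5, 18 (2 points).
  x = 3: rhs = 8, matching y values: 10, 13 (2 points).
  x = 4: rhs = 9, matching y values: 3, 20 (2 points).
  x = 5: rhs = 11, matching y values: none (0 points).
  x = 6: rhs = 20, matching y values: none (0 points).
  x = 7: rhs = 19, matching y values: none (0 points).
  x = 8: rhs = 14, matching y values: none (0 points).
  x = 9: rhs = 11, matching y values: none (0 points).
  x = 10: rhs = 16, matching y values: 4, 19 (2 points).
  x = 11: rhs = 12, matching y values: 9, 14 (2 points).
  x = 12: rhs = 5, matching y values: none (0 points).
  x = 13: rhs = 1, matching y values: 1, 22 (2 points).
  x = 14: rhs = 6, matching y values: 11, 12 (2 points).
  x = 15: rhs = 3, matching y values: 7, 16 (2 points).
  x = 16: rhs = 21, matching y values: none (0 points).
  x = 17: rhs = 20, matching y values: none (0 points).
  x = 18: rhs = 6, matching y values: 11, 12 (2 points).
  x = 19: rhs = 8, matching y values: 10, 13 (2 points).
  x = 20: rhs = 9, matching y values: 3, 20 (2 points).
  x = 21: rhs = 15, matching y values: none (0 points).
  x = 22: rhs = 9, matching y values: 3, 20 (2 points).
Total affine count: 26.
Full point count |E(F_23)| = 26 + 1 = 27.
Hasse bound: |27 − (23+1)| = |3| = 3 ≤ 2√23 ≈ 9.5917 ✓.
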